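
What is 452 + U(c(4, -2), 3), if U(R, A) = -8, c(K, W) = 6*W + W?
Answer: 444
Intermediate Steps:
c(K, W) = 7*W
452 + U(c(4, -2), 3) = 452 - 8 = 444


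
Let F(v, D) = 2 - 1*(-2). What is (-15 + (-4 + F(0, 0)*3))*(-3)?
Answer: 21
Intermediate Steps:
F(v, D) = 4 (F(v, D) = 2 + 2 = 4)
(-15 + (-4 + F(0, 0)*3))*(-3) = (-15 + (-4 + 4*3))*(-3) = (-15 + (-4 + 12))*(-3) = (-15 + 8)*(-3) = -7*(-3) = 21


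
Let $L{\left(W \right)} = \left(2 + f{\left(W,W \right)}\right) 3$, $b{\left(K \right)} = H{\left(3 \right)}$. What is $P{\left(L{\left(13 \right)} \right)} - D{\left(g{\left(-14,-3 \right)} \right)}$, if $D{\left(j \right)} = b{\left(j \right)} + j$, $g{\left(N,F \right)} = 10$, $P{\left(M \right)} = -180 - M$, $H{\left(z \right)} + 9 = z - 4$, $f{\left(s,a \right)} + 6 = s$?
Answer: $-207$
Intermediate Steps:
$f{\left(s,a \right)} = -6 + s$
$H{\left(z \right)} = -13 + z$ ($H{\left(z \right)} = -9 + \left(z - 4\right) = -9 + \left(-4 + z\right) = -13 + z$)
$b{\left(K \right)} = -10$ ($b{\left(K \right)} = -13 + 3 = -10$)
$L{\left(W \right)} = -12 + 3 W$ ($L{\left(W \right)} = \left(2 + \left(-6 + W\right)\right) 3 = \left(-4 + W\right) 3 = -12 + 3 W$)
$D{\left(j \right)} = -10 + j$
$P{\left(L{\left(13 \right)} \right)} - D{\left(g{\left(-14,-3 \right)} \right)} = \left(-180 - \left(-12 + 3 \cdot 13\right)\right) - \left(-10 + 10\right) = \left(-180 - \left(-12 + 39\right)\right) - 0 = \left(-180 - 27\right) + 0 = -207 + 0 = -207$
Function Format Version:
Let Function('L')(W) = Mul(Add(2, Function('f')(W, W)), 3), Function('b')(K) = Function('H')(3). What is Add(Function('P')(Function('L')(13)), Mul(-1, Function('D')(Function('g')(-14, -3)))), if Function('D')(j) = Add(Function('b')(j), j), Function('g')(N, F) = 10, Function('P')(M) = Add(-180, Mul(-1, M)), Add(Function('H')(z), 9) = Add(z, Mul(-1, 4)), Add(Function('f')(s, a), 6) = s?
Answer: -207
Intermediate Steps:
Function('f')(s, a) = Add(-6, s)
Function('H')(z) = Add(-13, z) (Function('H')(z) = Add(-9, Add(z, Mul(-1, 4))) = Add(-9, Add(z, -4)) = Add(-9, Add(-4, z)) = Add(-13, z))
Function('b')(K) = -10 (Function('b')(K) = Add(-13, 3) = -10)
Function('L')(W) = Add(-12, Mul(3, W)) (Function('L')(W) = Mul(Add(2, Add(-6, W)), 3) = Mul(Add(-4, W), 3) = Add(-12, Mul(3, W)))
Function('D')(j) = Add(-10, j)
Add(Function('P')(Function('L')(13)), Mul(-1, Function('D')(Function('g')(-14, -3)))) = Add(Add(-180, Mul(-1, Add(-12, Mul(3, 13)))), Mul(-1, Add(-10, 10))) = Add(Add(-180, Mul(-1, Add(-12, 39))), Mul(-1, 0)) = Add(Add(-180, Mul(-1, 27)), 0) = Add(Add(-180, -27), 0) = Add(-207, 0) = -207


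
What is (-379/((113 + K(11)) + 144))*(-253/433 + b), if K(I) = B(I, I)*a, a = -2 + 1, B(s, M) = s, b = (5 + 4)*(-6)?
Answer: 8957665/106518 ≈ 84.095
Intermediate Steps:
b = -54 (b = 9*(-6) = -54)
a = -1
K(I) = -I (K(I) = I*(-1) = -I)
(-379/((113 + K(11)) + 144))*(-253/433 + b) = (-379/((113 - 1*11) + 144))*(-253/433 - 54) = (-379/((113 - 11) + 144))*(-253*1/433 - 54) = (-379/(102 + 144))*(-253/433 - 54) = -379/246*(-23635/433) = 8957665/106518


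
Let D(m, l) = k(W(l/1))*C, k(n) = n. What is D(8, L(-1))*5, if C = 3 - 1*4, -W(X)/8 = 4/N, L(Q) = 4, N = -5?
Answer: -32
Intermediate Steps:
W(X) = 32/5 (W(X) = -32/(-5) = -32*(-1)/5 = -8*(-⅘) = 32/5)
C = -1 (C = 3 - 4 = -1)
D(m, l) = -32/5 (D(m, l) = (32/5)*(-1) = -32/5)
D(8, L(-1))*5 = -32/5*5 = -32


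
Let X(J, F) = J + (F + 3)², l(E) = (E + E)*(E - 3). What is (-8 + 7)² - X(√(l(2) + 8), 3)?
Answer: -37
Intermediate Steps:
l(E) = 2*E*(-3 + E) (l(E) = (2*E)*(-3 + E) = 2*E*(-3 + E))
X(J, F) = J + (3 + F)²
(-8 + 7)² - X(√(l(2) + 8), 3) = (-8 + 7)² - (√(2*2*(-3 + 2) + 8) + (3 + 3)²) = (-1)² - (√(2*2*(-1) + 8) + 6²) = 1 - (√(-4 + 8) + 36) = 1 - (√4 + 36) = 1 - (2 + 36) = 1 - 1*38 = 1 - 38 = -37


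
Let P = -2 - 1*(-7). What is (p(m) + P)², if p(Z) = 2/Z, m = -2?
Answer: 16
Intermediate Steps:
P = 5 (P = -2 + 7 = 5)
(p(m) + P)² = (2/(-2) + 5)² = (2*(-½) + 5)² = (-1 + 5)² = 4² = 16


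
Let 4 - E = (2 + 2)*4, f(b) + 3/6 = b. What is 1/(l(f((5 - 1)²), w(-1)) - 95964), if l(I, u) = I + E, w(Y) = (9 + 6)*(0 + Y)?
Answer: -2/191921 ≈ -1.0421e-5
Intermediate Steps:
w(Y) = 15*Y
f(b) = -½ + b
E = -12 (E = 4 - (2 + 2)*4 = 4 - 4*4 = 4 - 1*16 = 4 - 16 = -12)
l(I, u) = -12 + I (l(I, u) = I - 12 = -12 + I)
1/(l(f((5 - 1)²), w(-1)) - 95964) = 1/((-12 + (-½ + (5 - 1)²)) - 95964) = 1/((-12 + (-½ + 4²)) - 95964) = 1/((-12 + (-½ + 16)) - 95964) = 1/((-12 + 31/2) - 95964) = 1/(7/2 - 95964) = 1/(-191921/2) = -2/191921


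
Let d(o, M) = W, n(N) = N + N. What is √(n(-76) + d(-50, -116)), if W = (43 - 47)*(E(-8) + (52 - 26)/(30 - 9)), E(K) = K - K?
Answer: 4*I*√4326/21 ≈ 12.528*I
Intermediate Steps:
E(K) = 0
n(N) = 2*N
W = -104/21 (W = (43 - 47)*(0 + (52 - 26)/(30 - 9)) = -4*(0 + 26/21) = -4*26/21 = -104/21 ≈ -4.9524)
d(o, M) = -104/21
√(n(-76) + d(-50, -116)) = √(2*(-76) - 104/21) = √(-152 - 104/21) = √(-3296/21) = 4*I*√4326/21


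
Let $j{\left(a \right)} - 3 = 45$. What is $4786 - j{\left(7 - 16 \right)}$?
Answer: $4738$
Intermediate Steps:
$j{\left(a \right)} = 48$ ($j{\left(a \right)} = 3 + 45 = 48$)
$4786 - j{\left(7 - 16 \right)} = 4786 - 48 = 4738$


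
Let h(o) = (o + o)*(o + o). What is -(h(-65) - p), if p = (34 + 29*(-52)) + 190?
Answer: -18184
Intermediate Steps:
h(o) = 4*o² (h(o) = (2*o)*(2*o) = 4*o²)
p = -1284 (p = (34 - 1508) + 190 = -1474 + 190 = -1284)
-(h(-65) - p) = -(4*(-65)² - 1*(-1284)) = -(4*4225 + 1284) = -(16900 + 1284) = -1*18184 = -18184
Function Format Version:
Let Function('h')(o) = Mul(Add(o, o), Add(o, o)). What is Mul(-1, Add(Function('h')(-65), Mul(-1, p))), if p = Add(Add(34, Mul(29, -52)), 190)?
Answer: -18184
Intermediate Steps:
Function('h')(o) = Mul(4, Pow(o, 2)) (Function('h')(o) = Mul(Mul(2, o), Mul(2, o)) = Mul(4, Pow(o, 2)))
p = -1284 (p = Add(Add(34, -1508), 190) = Add(-1474, 190) = -1284)
Mul(-1, Add(Function('h')(-65), Mul(-1, p))) = Mul(-1, Add(Mul(4, Pow(-65, 2)), Mul(-1, -1284))) = Mul(-1, Add(Mul(4, 4225), 1284)) = Mul(-1, Add(16900, 1284)) = Mul(-1, 18184) = -18184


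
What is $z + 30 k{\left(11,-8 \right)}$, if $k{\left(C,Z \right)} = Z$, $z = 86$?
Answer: $-154$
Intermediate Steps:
$z + 30 k{\left(11,-8 \right)} = 86 + 30 \left(-8\right) = 86 - 240 = -154$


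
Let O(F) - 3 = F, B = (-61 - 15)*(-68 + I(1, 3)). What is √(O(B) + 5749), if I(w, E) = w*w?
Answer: 2*√2711 ≈ 104.13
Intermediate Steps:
I(w, E) = w²
B = 5092 (B = (-61 - 15)*(-68 + 1²) = -76*(-68 + 1) = -76*(-67) = 5092)
O(F) = 3 + F
√(O(B) + 5749) = √((3 + 5092) + 5749) = √(5095 + 5749) = √10844 = 2*√2711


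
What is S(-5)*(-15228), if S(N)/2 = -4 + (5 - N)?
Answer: -182736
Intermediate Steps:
S(N) = 2 - 2*N (S(N) = 2*(-4 + (5 - N)) = 2*(1 - N) = 2 - 2*N)
S(-5)*(-15228) = (2 - 2*(-5))*(-15228) = (2 + 10)*(-15228) = 12*(-15228) = -182736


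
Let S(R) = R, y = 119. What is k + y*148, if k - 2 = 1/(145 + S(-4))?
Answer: 2483575/141 ≈ 17614.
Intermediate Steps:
k = 283/141 (k = 2 + 1/(145 - 4) = 2 + 1/141 = 283/141 ≈ 2.0071)
k + y*148 = 283/141 + 119*148 = 283/141 + 17612 = 2483575/141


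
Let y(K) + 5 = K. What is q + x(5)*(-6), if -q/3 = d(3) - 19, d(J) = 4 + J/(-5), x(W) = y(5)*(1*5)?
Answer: 234/5 ≈ 46.800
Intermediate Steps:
y(K) = -5 + K
x(W) = 0 (x(W) = (-5 + 5)*(1*5) = 0*5 = 0)
d(J) = 4 - J/5
q = 234/5 (q = -3*((4 - 1/5*3) - 19) = -3*((4 - 3/5) - 19) = -3*(17/5 - 19) = -3*(-78/5) = 234/5 ≈ 46.800)
q + x(5)*(-6) = 234/5 + 0*(-6) = 234/5 + 0 = 234/5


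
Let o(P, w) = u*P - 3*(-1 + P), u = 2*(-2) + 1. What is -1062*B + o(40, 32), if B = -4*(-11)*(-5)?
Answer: 233403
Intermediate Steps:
u = -3 (u = -4 + 1 = -3)
B = -220 (B = 44*(-5) = -220)
o(P, w) = 3 - 6*P (o(P, w) = -3*P - 3*(-1 + P) = -3*P + (3 - 3*P) = 3 - 6*P)
-1062*B + o(40, 32) = -1062*(-220) + (3 - 6*40) = 233640 + (3 - 240) = 233640 - 237 = 233403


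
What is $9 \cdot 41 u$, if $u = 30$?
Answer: $11070$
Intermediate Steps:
$9 \cdot 41 u = 9 \cdot 41 \cdot 30 = 369 \cdot 30 = 11070$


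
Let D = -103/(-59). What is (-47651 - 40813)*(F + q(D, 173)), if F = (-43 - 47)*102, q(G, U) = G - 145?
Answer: 48661569408/59 ≈ 8.2477e+8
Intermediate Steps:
D = 103/59 (D = -103*(-1/59) = 103/59 ≈ 1.7458)
q(G, U) = -145 + G
F = -9180 (F = -90*102 = -9180)
(-47651 - 40813)*(F + q(D, 173)) = (-47651 - 40813)*(-9180 + (-145 + 103/59)) = -88464*(-9180 - 8452/59) = -88464*(-550072/59) = 48661569408/59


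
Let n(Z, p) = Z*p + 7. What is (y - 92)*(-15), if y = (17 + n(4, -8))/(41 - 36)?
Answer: 1404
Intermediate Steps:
n(Z, p) = 7 + Z*p
y = -8/5 (y = (17 + (7 + 4*(-8)))/(41 - 36) = (17 + (7 - 32))/5 = (17 - 25)*(1/5) = -8*1/5 = -8/5 ≈ -1.6000)
(y - 92)*(-15) = (-8/5 - 92)*(-15) = -468/5*(-15) = 1404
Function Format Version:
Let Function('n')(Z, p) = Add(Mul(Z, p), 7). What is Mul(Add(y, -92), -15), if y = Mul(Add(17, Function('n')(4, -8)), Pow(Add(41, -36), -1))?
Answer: 1404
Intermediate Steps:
Function('n')(Z, p) = Add(7, Mul(Z, p))
y = Rational(-8, 5) (y = Mul(Add(17, Add(7, Mul(4, -8))), Pow(Add(41, -36), -1)) = Mul(Add(17, Add(7, -32)), Pow(5, -1)) = Mul(Add(17, -25), Rational(1, 5)) = Mul(-8, Rational(1, 5)) = Rational(-8, 5) ≈ -1.6000)
Mul(Add(y, -92), -15) = Mul(Add(Rational(-8, 5), -92), -15) = Mul(Rational(-468, 5), -15) = 1404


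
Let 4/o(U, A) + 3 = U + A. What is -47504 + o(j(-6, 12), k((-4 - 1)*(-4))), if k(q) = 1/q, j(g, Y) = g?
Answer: -8503296/179 ≈ -47504.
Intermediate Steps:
o(U, A) = 4/(-3 + A + U) (o(U, A) = 4/(-3 + (U + A)) = 4/(-3 + (A + U)) = 4/(-3 + A + U))
-47504 + o(j(-6, 12), k((-4 - 1)*(-4))) = -47504 + 4/(-3 + 1/((-4 - 1)*(-4)) - 6) = -47504 + 4/(-3 + 1/(-5*(-4)) - 6) = -47504 + 4/(-3 + 1/20 - 6) = -47504 + 4/(-179/20) = -47504 + 4*(-20/179) = -47504 - 80/179 = -8503296/179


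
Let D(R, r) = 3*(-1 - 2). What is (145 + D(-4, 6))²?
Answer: 18496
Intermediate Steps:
D(R, r) = -9 (D(R, r) = 3*(-3) = -9)
(145 + D(-4, 6))² = (145 - 9)² = 136² = 18496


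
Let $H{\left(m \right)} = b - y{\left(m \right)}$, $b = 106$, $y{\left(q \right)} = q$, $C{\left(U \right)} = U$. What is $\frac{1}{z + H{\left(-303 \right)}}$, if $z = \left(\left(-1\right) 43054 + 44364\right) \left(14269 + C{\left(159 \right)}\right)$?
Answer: $\frac{1}{18901089} \approx 5.2907 \cdot 10^{-8}$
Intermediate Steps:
$H{\left(m \right)} = 106 - m$
$z = 18900680$ ($z = \left(\left(-1\right) 43054 + 44364\right) \left(14269 + 159\right) = \left(-43054 + 44364\right) 14428 = 1310 \cdot 14428 = 18900680$)
$\frac{1}{z + H{\left(-303 \right)}} = \frac{1}{18900680 + \left(106 - -303\right)} = \frac{1}{18900680 + \left(106 + 303\right)} = \frac{1}{18900680 + 409} = \frac{1}{18901089}$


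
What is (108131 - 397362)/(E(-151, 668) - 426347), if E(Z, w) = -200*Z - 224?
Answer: 289231/396371 ≈ 0.72970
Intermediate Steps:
E(Z, w) = -224 - 200*Z
(108131 - 397362)/(E(-151, 668) - 426347) = (108131 - 397362)/((-224 - 200*(-151)) - 426347) = -289231/((-224 + 30200) - 426347) = -289231/(29976 - 426347) = -289231/(-396371) = -289231*(-1/396371) = 289231/396371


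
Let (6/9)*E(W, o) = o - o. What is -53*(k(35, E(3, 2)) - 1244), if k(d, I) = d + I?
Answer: 64077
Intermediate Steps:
E(W, o) = 0 (E(W, o) = 3*(o - o)/2 = (3/2)*0 = 0)
k(d, I) = I + d
-53*(k(35, E(3, 2)) - 1244) = -53*((0 + 35) - 1244) = -53*(35 - 1244) = -53*(-1209) = 64077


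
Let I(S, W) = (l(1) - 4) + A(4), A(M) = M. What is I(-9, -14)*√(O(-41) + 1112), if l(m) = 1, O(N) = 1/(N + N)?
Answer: √7477006/82 ≈ 33.346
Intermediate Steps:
O(N) = 1/(2*N)
I(S, W) = 1 (I(S, W) = (1 - 4) + 4 = -3 + 4 = 1)
I(-9, -14)*√(O(-41) + 1112) = 1*√((½)/(-41) + 1112) = 1*√((½)*(-1/41) + 1112) = 1*√(-1/82 + 1112) = 1*√(91183/82) = 1*(√7477006/82) = √7477006/82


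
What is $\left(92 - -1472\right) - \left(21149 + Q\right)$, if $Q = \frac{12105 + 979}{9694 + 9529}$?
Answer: $- \frac{376495539}{19223} \approx -19586.0$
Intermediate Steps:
$Q = \frac{13084}{19223} \approx 0.68064$
$\left(92 - -1472\right) - \left(21149 + Q\right) = \left(92 - -1472\right) - \frac{406560311}{19223} = \left(92 + 1472\right) - \frac{406560311}{19223} = 1564 - \frac{406560311}{19223} = - \frac{376495539}{19223}$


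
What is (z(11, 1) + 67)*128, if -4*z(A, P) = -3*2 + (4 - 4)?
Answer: 8768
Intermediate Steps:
z(A, P) = 3/2 (z(A, P) = -(-3*2 + (4 - 4))/4 = -(-6 + 0)/4 = -¼*(-6) = 3/2)
(z(11, 1) + 67)*128 = (3/2 + 67)*128 = (137/2)*128 = 8768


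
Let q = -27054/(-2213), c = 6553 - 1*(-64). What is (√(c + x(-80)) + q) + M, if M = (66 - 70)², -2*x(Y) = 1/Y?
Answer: 62462/2213 + √10587210/40 ≈ 109.57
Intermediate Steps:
x(Y) = -1/(2*Y)
c = 6617 (c = 6553 + 64 = 6617)
M = 16 (M = (-4)² = 16)
q = 27054/2213 (q = -27054*(-1/2213) = 27054/2213 ≈ 12.225)
(√(c + x(-80)) + q) + M = (√(6617 - ½/(-80)) + 27054/2213) + 16 = (√(6617 - ½*(-1/80)) + 27054/2213) + 16 = (√(6617 + 1/160) + 27054/2213) + 16 = (√(1058721/160) + 27054/2213) + 16 = (√10587210/40 + 27054/2213) + 16 = (27054/2213 + √10587210/40) + 16 = 62462/2213 + √10587210/40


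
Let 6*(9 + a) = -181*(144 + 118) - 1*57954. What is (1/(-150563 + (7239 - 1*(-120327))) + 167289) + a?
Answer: 10329148541/68991 ≈ 1.4972e+5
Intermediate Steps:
a = -52715/3 (a = -9 + (-181*(144 + 118) - 1*57954)/6 = -9 + (-181*262 - 57954)/6 = -9 + (-47422 - 57954)/6 = -9 + (⅙)*(-105376) = -9 - 52688/3 = -52715/3 ≈ -17572.)
(1/(-150563 + (7239 - 1*(-120327))) + 167289) + a = (1/(-150563 + (7239 - 1*(-120327))) + 167289) - 52715/3 = (1/(-150563 + (7239 + 120327)) + 167289) - 52715/3 = (1/(-150563 + 127566) + 167289) - 52715/3 = (1/(-22997) + 167289) - 52715/3 = (-1/22997 + 167289) - 52715/3 = 3847145132/22997 - 52715/3 = 10329148541/68991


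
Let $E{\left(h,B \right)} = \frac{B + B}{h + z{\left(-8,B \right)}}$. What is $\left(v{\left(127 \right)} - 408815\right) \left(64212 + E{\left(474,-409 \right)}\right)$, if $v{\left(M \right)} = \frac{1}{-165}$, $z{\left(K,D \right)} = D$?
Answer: $- \frac{281484965077912}{10725} \approx -2.6246 \cdot 10^{10}$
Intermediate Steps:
$v{\left(M \right)} = - \frac{1}{165}$
$E{\left(h,B \right)} = \frac{2 B}{B + h}$ ($E{\left(h,B \right)} = \frac{B + B}{h + B} = \frac{2 B}{B + h}$)
$\left(v{\left(127 \right)} - 408815\right) \left(64212 + E{\left(474,-409 \right)}\right) = \left(- \frac{1}{165} - 408815\right) \left(64212 + 2 \left(-409\right) \frac{1}{-409 + 474}\right) = - \frac{67454476 \left(64212 + 2 \left(-409\right) \frac{1}{65}\right)}{165} = - \frac{67454476 \left(64212 - \frac{818}{65}\right)}{165} = \left(- \frac{67454476}{165}\right) \frac{4172962}{65} = - \frac{281484965077912}{10725}$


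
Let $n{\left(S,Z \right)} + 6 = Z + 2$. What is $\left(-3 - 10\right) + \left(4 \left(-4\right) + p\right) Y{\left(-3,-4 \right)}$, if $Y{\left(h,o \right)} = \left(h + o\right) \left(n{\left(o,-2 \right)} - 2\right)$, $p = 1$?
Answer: $-853$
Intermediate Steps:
$n{\left(S,Z \right)} = -4 + Z$ ($n{\left(S,Z \right)} = -6 + \left(Z + 2\right) = -6 + \left(2 + Z\right) = -4 + Z$)
$Y{\left(h,o \right)} = - 8 h - 8 o$ ($Y{\left(h,o \right)} = \left(h + o\right) \left(\left(-4 - 2\right) - 2\right) = \left(h + o\right) \left(-6 - 2\right) = \left(h + o\right) \left(-8\right) = - 8 h - 8 o$)
$\left(-3 - 10\right) + \left(4 \left(-4\right) + p\right) Y{\left(-3,-4 \right)} = \left(-3 - 10\right) + \left(4 \left(-4\right) + 1\right) \left(\left(-8\right) \left(-3\right) - -32\right) = \left(-3 - 10\right) + \left(-16 + 1\right) \left(24 + 32\right) = -13 - 840 = -853$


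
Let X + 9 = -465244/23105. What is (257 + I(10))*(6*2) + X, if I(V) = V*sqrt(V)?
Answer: 70582631/23105 + 120*sqrt(10) ≈ 3434.3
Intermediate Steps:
I(V) = V**(3/2)
X = -673189/23105 (X = -9 - 465244/23105 = -673189/23105 ≈ -29.136)
(257 + I(10))*(6*2) + X = (257 + 10**(3/2))*(6*2) - 673189/23105 = (257 + 10*sqrt(10))*12 - 673189/23105 = (3084 + 120*sqrt(10)) - 673189/23105 = 70582631/23105 + 120*sqrt(10)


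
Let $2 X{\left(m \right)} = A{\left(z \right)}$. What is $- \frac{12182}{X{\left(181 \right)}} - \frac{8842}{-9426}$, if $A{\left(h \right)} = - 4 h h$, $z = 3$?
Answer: $\frac{9582224}{14139} \approx 677.72$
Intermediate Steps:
$A{\left(h \right)} = - 4 h^{2}$
$X{\left(m \right)} = -18$ ($X{\left(m \right)} = \frac{\left(-4\right) 3^{2}}{2} = \frac{\left(-4\right) 9}{2} = \frac{1}{2} \left(-36\right) = -18$)
$- \frac{12182}{X{\left(181 \right)}} - \frac{8842}{-9426} = - \frac{12182}{-18} - \frac{8842}{-9426} = \left(-12182\right) \left(- \frac{1}{18}\right) - - \frac{4421}{4713} = \frac{6091}{9} + \frac{4421}{4713} = \frac{9582224}{14139}$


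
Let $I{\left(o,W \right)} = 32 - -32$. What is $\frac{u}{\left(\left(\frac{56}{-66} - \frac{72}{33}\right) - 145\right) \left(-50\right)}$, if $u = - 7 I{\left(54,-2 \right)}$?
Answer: $- \frac{7392}{122125} \approx -0.060528$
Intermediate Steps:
$I{\left(o,W \right)} = 64$ ($I{\left(o,W \right)} = 32 + 32 = 64$)
$u = -448$ ($u = \left(-7\right) 64 = -448$)
$\frac{u}{\left(\left(\frac{56}{-66} - \frac{72}{33}\right) - 145\right) \left(-50\right)} = - \frac{448}{\left(\left(\frac{56}{-66} - \frac{72}{33}\right) - 145\right) \left(-50\right)} = - \frac{448}{\left(\left(56 \left(- \frac{1}{66}\right) - \frac{24}{11}\right) - 145\right) \left(-50\right)} = - \frac{448}{\left(\left(- \frac{28}{33} - \frac{24}{11}\right) - 145\right) \left(-50\right)} = - \frac{448}{\left(- \frac{100}{33} - 145\right) \left(-50\right)} = - \frac{448}{\left(- \frac{4885}{33}\right) \left(-50\right)} = - \frac{448}{\frac{244250}{33}} = \left(-448\right) \frac{33}{244250} = - \frac{7392}{122125}$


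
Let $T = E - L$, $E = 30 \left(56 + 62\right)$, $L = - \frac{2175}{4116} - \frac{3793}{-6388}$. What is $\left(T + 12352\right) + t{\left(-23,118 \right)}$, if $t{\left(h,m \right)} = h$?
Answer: $\frac{17385084411}{1095542} \approx 15869.0$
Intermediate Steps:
$L = \frac{71587}{1095542}$ ($L = \left(-2175\right) \frac{1}{4116} - - \frac{3793}{6388} = - \frac{725}{1372} + \frac{3793}{6388} = \frac{71587}{1095542} \approx 0.065344$)
$E = 3540$ ($E = 30 \cdot 118 = 3540$)
$T = \frac{3878147093}{1095542}$ ($T = 3540 - \frac{71587}{1095542} = \frac{3878147093}{1095542} \approx 3539.9$)
$\left(T + 12352\right) + t{\left(-23,118 \right)} = \left(\frac{3878147093}{1095542} + 12352\right) - 23 = \frac{17410281877}{1095542} - 23 = \frac{17385084411}{1095542}$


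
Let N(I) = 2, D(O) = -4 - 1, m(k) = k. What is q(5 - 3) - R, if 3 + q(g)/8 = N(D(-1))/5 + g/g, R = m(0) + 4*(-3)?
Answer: -4/5 ≈ -0.80000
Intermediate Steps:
D(O) = -5
R = -12 (R = 0 + 4*(-3) = 0 - 12 = -12)
q(g) = -64/5 (q(g) = -24 + 8*(2/5 + g/g) = -24 + 8*(2*(1/5) + 1) = -24 + 8*(2/5 + 1) = -24 + 8*(7/5) = -24 + 56/5 = -64/5)
q(5 - 3) - R = -64/5 - 1*(-12) = -64/5 + 12 = -4/5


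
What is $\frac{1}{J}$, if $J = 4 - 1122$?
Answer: $- \frac{1}{1118} \approx -0.00089445$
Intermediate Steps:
$J = -1118$ ($J = 4 - 1122 = -1118$)
$\frac{1}{J} = \frac{1}{-1118} = - \frac{1}{1118}$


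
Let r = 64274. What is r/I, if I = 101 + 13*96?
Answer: 64274/1349 ≈ 47.646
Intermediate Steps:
I = 1349 (I = 101 + 1248 = 1349)
r/I = 64274/1349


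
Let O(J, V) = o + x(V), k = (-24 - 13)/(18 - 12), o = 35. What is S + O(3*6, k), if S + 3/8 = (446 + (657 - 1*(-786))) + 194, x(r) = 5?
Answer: 16981/8 ≈ 2122.6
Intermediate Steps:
S = 16661/8 (S = -3/8 + ((446 + (657 - 1*(-786))) + 194) = -3/8 + ((446 + (657 + 786)) + 194) = -3/8 + ((446 + 1443) + 194) = -3/8 + (1889 + 194) = -3/8 + 2083 = 16661/8 ≈ 2082.6)
k = -37/6 ≈ -6.1667
O(J, V) = 40 (O(J, V) = 35 + 5 = 40)
S + O(3*6, k) = 16661/8 + 40 = 16981/8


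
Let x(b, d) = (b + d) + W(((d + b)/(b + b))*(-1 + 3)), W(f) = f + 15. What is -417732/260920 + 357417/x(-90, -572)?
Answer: -526074995211/938790160 ≈ -560.38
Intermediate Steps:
W(f) = 15 + f
x(b, d) = 15 + b + d + (b + d)/b (x(b, d) = (b + d) + (15 + ((d + b)/(b + b))*(-1 + 3)) = (b + d) + (15 + ((b + d)/((2*b)))*2) = (b + d) + (15 + ((b + d)*(1/(2*b)))*2) = (b + d) + (15 + ((b + d)/(2*b))*2) = (b + d) + (15 + (b + d)/b) = 15 + b + d + (b + d)/b)
-417732/260920 + 357417/x(-90, -572) = -417732/260920 + 357417/(16 - 90 - 572 - 572/(-90)) = -417732*1/260920 + 357417/(16 - 90 - 572 - 572*(-1/90)) = -104433/65230 + 357417/(16 - 90 - 572 + 286/45) = -104433/65230 + 357417/(-28784/45) = -104433/65230 + 357417*(-45/28784) = -104433/65230 - 16083765/28784 = -526074995211/938790160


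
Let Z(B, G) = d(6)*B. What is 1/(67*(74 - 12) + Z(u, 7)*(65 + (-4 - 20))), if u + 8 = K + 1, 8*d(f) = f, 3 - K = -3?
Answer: 4/16493 ≈ 0.00024253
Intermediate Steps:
K = 6 (K = 3 - 1*(-3) = 3 + 3 = 6)
d(f) = f/8
u = -1 (u = -8 + (6 + 1) = -8 + 7 = -1)
Z(B, G) = 3*B/4 (Z(B, G) = ((1/8)*6)*B = 3*B/4)
1/(67*(74 - 12) + Z(u, 7)*(65 + (-4 - 20))) = 1/(67*(74 - 12) + ((3/4)*(-1))*(65 + (-4 - 20))) = 1/(67*62 - 3*(65 - 24)/4) = 1/(4154 - 3/4*41) = 1/(4154 - 123/4) = 1/(16493/4) = 4/16493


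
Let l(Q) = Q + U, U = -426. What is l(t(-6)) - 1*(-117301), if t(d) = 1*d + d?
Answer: 116863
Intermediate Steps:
t(d) = 2*d (t(d) = d + d = 2*d)
l(Q) = -426 + Q (l(Q) = Q - 426 = -426 + Q)
l(t(-6)) - 1*(-117301) = (-426 + 2*(-6)) - 1*(-117301) = (-426 - 12) + 117301 = -438 + 117301 = 116863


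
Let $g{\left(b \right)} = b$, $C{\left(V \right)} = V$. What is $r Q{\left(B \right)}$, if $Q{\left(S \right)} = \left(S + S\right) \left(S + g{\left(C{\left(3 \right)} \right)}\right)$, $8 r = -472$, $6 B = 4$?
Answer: $- \frac{2596}{9} \approx -288.44$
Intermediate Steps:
$B = \frac{2}{3}$ ($B = \frac{1}{6} \cdot 4 = \frac{2}{3} \approx 0.66667$)
$r = -59$ ($r = \frac{1}{8} \left(-472\right) = -59$)
$Q{\left(S \right)} = 2 S \left(3 + S\right)$ ($Q{\left(S \right)} = \left(S + S\right) \left(S + 3\right) = 2 S \left(3 + S\right)$)
$r Q{\left(B \right)} = - 59 \cdot 2 \cdot \frac{2}{3} \left(3 + \frac{2}{3}\right) = - 59 \cdot 2 \cdot \frac{2}{3} \cdot \frac{11}{3} = \left(-59\right) \frac{44}{9} = - \frac{2596}{9}$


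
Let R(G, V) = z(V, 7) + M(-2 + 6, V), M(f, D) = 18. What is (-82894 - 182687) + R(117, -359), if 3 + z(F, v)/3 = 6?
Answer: -265554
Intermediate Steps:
z(F, v) = 9 (z(F, v) = -9 + 3*6 = -9 + 18 = 9)
R(G, V) = 27 (R(G, V) = 9 + 18 = 27)
(-82894 - 182687) + R(117, -359) = (-82894 - 182687) + 27 = -265581 + 27 = -265554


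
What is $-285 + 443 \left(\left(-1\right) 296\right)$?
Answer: $-131413$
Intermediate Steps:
$-285 + 443 \left(\left(-1\right) 296\right) = -285 + 443 \left(-296\right) = -285 - 131128 = -131413$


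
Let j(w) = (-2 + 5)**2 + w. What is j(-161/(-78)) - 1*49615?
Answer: -3869107/78 ≈ -49604.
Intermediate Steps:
j(w) = 9 + w (j(w) = 3**2 + w = 9 + w)
j(-161/(-78)) - 1*49615 = (9 - 161/(-78)) - 1*49615 = (9 - 161*(-1/78)) - 49615 = (9 + 161/78) - 49615 = 863/78 - 49615 = -3869107/78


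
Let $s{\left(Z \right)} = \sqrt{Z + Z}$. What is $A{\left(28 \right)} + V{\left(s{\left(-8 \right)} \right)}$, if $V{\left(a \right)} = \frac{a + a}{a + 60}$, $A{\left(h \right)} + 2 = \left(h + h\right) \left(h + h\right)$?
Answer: $\frac{354143}{113} + \frac{15 i}{113} \approx 3134.0 + 0.13274 i$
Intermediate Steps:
$A{\left(h \right)} = -2 + 4 h^{2}$ ($A{\left(h \right)} = -2 + \left(h + h\right) \left(h + h\right) = -2 + 2 h 2 h = -2 + 4 h^{2}$)
$s{\left(Z \right)} = \sqrt{2} \sqrt{Z}$ ($s{\left(Z \right)} = \sqrt{2 Z} = \sqrt{2} \sqrt{Z}$)
$V{\left(a \right)} = \frac{2 a}{60 + a}$
$A{\left(28 \right)} + V{\left(s{\left(-8 \right)} \right)} = \left(-2 + 4 \cdot 28^{2}\right) + \frac{2 \sqrt{2} \sqrt{-8}}{60 + \sqrt{2} \sqrt{-8}} = \left(-2 + 4 \cdot 784\right) + \frac{2 \sqrt{2} \cdot 2 i \sqrt{2}}{60 + \sqrt{2} \cdot 2 i \sqrt{2}} = \left(-2 + 3136\right) + \frac{2 \cdot 4 i}{60 + 4 i} = 3134 + 2 \cdot 4 i \frac{60 - 4 i}{3616} = 3134 + \frac{i \left(60 - 4 i\right)}{452}$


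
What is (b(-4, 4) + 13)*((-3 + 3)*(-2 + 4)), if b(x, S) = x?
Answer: 0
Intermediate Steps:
(b(-4, 4) + 13)*((-3 + 3)*(-2 + 4)) = (-4 + 13)*((-3 + 3)*(-2 + 4)) = 9*(0*2) = 9*0 = 0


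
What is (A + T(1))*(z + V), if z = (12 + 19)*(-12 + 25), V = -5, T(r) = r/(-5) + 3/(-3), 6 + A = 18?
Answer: 21492/5 ≈ 4298.4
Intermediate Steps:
A = 12 (A = -6 + 18 = 12)
T(r) = -1 - r/5 (T(r) = r*(-1/5) + 3*(-1/3) = -r/5 - 1 = -1 - r/5)
z = 403 (z = 31*13 = 403)
(A + T(1))*(z + V) = (12 + (-1 - 1/5*1))*(403 - 5) = (12 + (-1 - 1/5))*398 = (12 - 6/5)*398 = (54/5)*398 = 21492/5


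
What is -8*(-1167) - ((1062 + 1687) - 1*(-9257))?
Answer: -2670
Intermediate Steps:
-8*(-1167) - ((1062 + 1687) - 1*(-9257)) = 9336 - (2749 + 9257) = 9336 - 1*12006 = 9336 - 12006 = -2670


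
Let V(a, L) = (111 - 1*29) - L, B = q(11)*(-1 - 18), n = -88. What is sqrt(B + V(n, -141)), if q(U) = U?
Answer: sqrt(14) ≈ 3.7417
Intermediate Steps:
B = -209 (B = 11*(-1 - 18) = 11*(-19) = -209)
V(a, L) = 82 - L (V(a, L) = (111 - 29) - L = 82 - L)
sqrt(B + V(n, -141)) = sqrt(-209 + (82 - 1*(-141))) = sqrt(-209 + (82 + 141)) = sqrt(-209 + 223) = sqrt(14)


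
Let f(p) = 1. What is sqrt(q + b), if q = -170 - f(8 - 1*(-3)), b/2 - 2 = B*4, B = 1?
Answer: I*sqrt(159) ≈ 12.61*I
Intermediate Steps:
b = 12 (b = 4 + 2*(1*4) = 4 + 2*4 = 4 + 8 = 12)
q = -171 (q = -170 - 1*1 = -170 - 1 = -171)
sqrt(q + b) = sqrt(-171 + 12) = sqrt(-159) = I*sqrt(159)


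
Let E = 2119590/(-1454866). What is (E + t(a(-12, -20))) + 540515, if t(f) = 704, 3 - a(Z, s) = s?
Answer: 393699501032/727433 ≈ 5.4122e+5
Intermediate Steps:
a(Z, s) = 3 - s
E = -1059795/727433 (E = 2119590*(-1/1454866) = -1059795/727433 ≈ -1.4569)
(E + t(a(-12, -20))) + 540515 = (-1059795/727433 + 704) + 540515 = 511053037/727433 + 540515 = 393699501032/727433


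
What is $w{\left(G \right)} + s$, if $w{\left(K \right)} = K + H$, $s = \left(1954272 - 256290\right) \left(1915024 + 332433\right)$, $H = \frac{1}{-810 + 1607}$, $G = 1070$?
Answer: $\frac{3041464801676669}{797} \approx 3.8161 \cdot 10^{12}$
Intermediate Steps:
$H = \frac{1}{797} \approx 0.0012547$
$s = 3816141531774$ ($s = 1697982 \cdot 2247457 = 3816141531774$)
$w{\left(K \right)} = \frac{1}{797} + K$ ($w{\left(K \right)} = K + \frac{1}{797} = \frac{1}{797} + K$)
$w{\left(G \right)} + s = \left(\frac{1}{797} + 1070\right) + 3816141531774 = \frac{852791}{797} + 3816141531774 = \frac{3041464801676669}{797}$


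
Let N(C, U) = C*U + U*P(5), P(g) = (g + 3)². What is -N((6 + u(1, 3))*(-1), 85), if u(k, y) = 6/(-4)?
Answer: -10115/2 ≈ -5057.5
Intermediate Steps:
u(k, y) = -3/2 (u(k, y) = 6*(-¼) = -3/2)
P(g) = (3 + g)²
N(C, U) = 64*U + C*U (N(C, U) = C*U + U*(3 + 5)² = C*U + U*8² = C*U + U*64 = C*U + 64*U = 64*U + C*U)
-N((6 + u(1, 3))*(-1), 85) = -85*(64 + (6 - 3/2)*(-1)) = -85*(64 + (9/2)*(-1)) = -85*(64 - 9/2) = -85*119/2 = -1*10115/2 = -10115/2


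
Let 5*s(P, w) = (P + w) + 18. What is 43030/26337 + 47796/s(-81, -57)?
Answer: -104814211/52674 ≈ -1989.9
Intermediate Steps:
s(P, w) = 18/5 + P/5 + w/5 (s(P, w) = ((P + w) + 18)/5 = (18 + P + w)/5 = 18/5 + P/5 + w/5)
43030/26337 + 47796/s(-81, -57) = 43030/26337 + 47796/(18/5 + (1/5)*(-81) + (1/5)*(-57)) = 43030*(1/26337) + 47796/(18/5 - 81/5 - 57/5) = 43030/26337 + 47796/(-24) = 43030/26337 + 47796*(-1/24) = 43030/26337 - 3983/2 = -104814211/52674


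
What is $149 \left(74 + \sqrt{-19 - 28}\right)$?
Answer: $11026 + 149 i \sqrt{47} \approx 11026.0 + 1021.5 i$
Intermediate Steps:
$149 \left(74 + \sqrt{-19 - 28}\right) = 149 \left(74 + \sqrt{-47}\right) = 149 \left(74 + i \sqrt{47}\right) = 11026 + 149 i \sqrt{47}$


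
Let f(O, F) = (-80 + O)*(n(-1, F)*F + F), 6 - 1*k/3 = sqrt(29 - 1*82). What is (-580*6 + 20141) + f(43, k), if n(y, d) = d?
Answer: 21656 + 4107*I*sqrt(53) ≈ 21656.0 + 29899.0*I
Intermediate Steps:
k = 18 - 3*I*sqrt(53) (k = 18 - 3*sqrt(29 - 1*82) = 18 - 3*sqrt(29 - 82) = 18 - 3*I*sqrt(53) ≈ 18.0 - 21.84*I)
f(O, F) = (-80 + O)*(F + F**2) (f(O, F) = (-80 + O)*(F*F + F) = (-80 + O)*(F**2 + F) = (-80 + O)*(F + F**2))
(-580*6 + 20141) + f(43, k) = (-580*6 + 20141) + (18 - 3*I*sqrt(53))*(-80 + 43 - 80*(18 - 3*I*sqrt(53)) + (18 - 3*I*sqrt(53))*43) = (-3480 + 20141) + (18 - 3*I*sqrt(53))*(-80 + 43 + (-1440 + 240*I*sqrt(53)) + (774 - 129*I*sqrt(53))) = 16661 + (18 - 3*I*sqrt(53))*(-703 + 111*I*sqrt(53)) = 16661 + (-703 + 111*I*sqrt(53))*(18 - 3*I*sqrt(53))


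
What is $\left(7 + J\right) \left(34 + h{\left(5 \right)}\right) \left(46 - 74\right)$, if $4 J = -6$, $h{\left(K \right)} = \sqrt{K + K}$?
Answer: $-5236 - 154 \sqrt{10} \approx -5723.0$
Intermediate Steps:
$h{\left(K \right)} = \sqrt{2} \sqrt{K}$ ($h{\left(K \right)} = \sqrt{2 K} = \sqrt{2} \sqrt{K}$)
$J = - \frac{3}{2}$ ($J = \frac{1}{4} \left(-6\right) = - \frac{3}{2} \approx -1.5$)
$\left(7 + J\right) \left(34 + h{\left(5 \right)}\right) \left(46 - 74\right) = \left(7 - \frac{3}{2}\right) \left(34 + \sqrt{2} \sqrt{5}\right) \left(46 - 74\right) = \frac{11 \left(34 + \sqrt{10}\right) \left(-28\right)}{2} = \frac{11 \left(-952 - 28 \sqrt{10}\right)}{2} = -5236 - 154 \sqrt{10}$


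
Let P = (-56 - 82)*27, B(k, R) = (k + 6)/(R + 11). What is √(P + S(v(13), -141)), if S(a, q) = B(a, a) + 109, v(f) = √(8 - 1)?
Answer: √(-39781 - 3616*√7)/√(11 + √7) ≈ 60.136*I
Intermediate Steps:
v(f) = √7
B(k, R) = (6 + k)/(11 + R)
S(a, q) = 109 + (6 + a)/(11 + a) (S(a, q) = (6 + a)/(11 + a) + 109 = 109 + (6 + a)/(11 + a))
P = -3726 (P = -138*27 = -3726)
√(P + S(v(13), -141)) = √(-3726 + 5*(241 + 22*√7)/(11 + √7))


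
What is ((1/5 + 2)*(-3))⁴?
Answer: 1185921/625 ≈ 1897.5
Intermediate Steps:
((1/5 + 2)*(-3))⁴ = ((⅕ + 2)*(-3))⁴ = ((11/5)*(-3))⁴ = (-33/5)⁴ = 1185921/625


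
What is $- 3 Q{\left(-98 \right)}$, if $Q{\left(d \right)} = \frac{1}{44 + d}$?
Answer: $\frac{1}{18} \approx 0.055556$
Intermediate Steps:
$- 3 Q{\left(-98 \right)} = - \frac{3}{44 - 98} = - \frac{3}{-54} = \left(-3\right) \left(- \frac{1}{54}\right) = \frac{1}{18}$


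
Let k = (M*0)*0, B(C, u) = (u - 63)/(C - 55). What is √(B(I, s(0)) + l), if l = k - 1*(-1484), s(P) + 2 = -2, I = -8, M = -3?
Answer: √654913/21 ≈ 38.536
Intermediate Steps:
s(P) = -4 (s(P) = -2 - 2 = -4)
B(C, u) = (-63 + u)/(-55 + C)
k = 0 (k = -3*0*0 = 0*0 = 0)
l = 1484 (l = 0 - 1*(-1484) = 0 + 1484 = 1484)
√(B(I, s(0)) + l) = √((-63 - 4)/(-55 - 8) + 1484) = √(-67/(-63) + 1484) = √(-1/63*(-67) + 1484) = √(67/63 + 1484) = √(93559/63) = √654913/21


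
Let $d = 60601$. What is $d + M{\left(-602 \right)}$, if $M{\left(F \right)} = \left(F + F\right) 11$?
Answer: $47357$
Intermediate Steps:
$M{\left(F \right)} = 22 F$ ($M{\left(F \right)} = 2 F 11 = 22 F$)
$d + M{\left(-602 \right)} = 60601 + 22 \left(-602\right) = 60601 - 13244 = 47357$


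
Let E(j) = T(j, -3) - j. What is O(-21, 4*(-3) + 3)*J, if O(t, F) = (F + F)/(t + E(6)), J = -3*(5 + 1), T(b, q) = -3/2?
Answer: -216/19 ≈ -11.368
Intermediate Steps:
T(b, q) = -3/2 (T(b, q) = -3*½ = -3/2)
E(j) = -3/2 - j
J = -18 (J = -3*6 = -18)
O(t, F) = 2*F/(-15/2 + t) (O(t, F) = (F + F)/(t + (-3/2 - 1*6)) = (2*F)/(t + (-3/2 - 6)) = (2*F)/(t - 15/2) = (2*F)/(-15/2 + t) = 2*F/(-15/2 + t))
O(-21, 4*(-3) + 3)*J = (4*(4*(-3) + 3)/(-15 + 2*(-21)))*(-18) = (4*(-12 + 3)/(-15 - 42))*(-18) = (4*(-9)/(-57))*(-18) = (4*(-9)*(-1/57))*(-18) = (12/19)*(-18) = -216/19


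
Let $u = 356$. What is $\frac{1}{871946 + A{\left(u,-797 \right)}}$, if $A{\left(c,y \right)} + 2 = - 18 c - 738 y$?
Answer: $\frac{1}{1453722} \approx 6.8789 \cdot 10^{-7}$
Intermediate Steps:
$A{\left(c,y \right)} = -2 - 738 y - 18 c$ ($A{\left(c,y \right)} = -2 - \left(18 c + 738 y\right) = -2 - 738 y - 18 c$)
$\frac{1}{871946 + A{\left(u,-797 \right)}} = \frac{1}{871946 - -581776} = \frac{1}{871946 + 581776} = \frac{1}{1453722}$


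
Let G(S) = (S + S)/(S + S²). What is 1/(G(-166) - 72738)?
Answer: -165/12001772 ≈ -1.3748e-5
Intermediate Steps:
G(S) = 2*S/(S + S²) (G(S) = (2*S)/(S + S²) = 2*S/(S + S²))
1/(G(-166) - 72738) = 1/(2/(1 - 166) - 72738) = 1/(2/(-165) - 72738) = 1/(2*(-1/165) - 72738) = 1/(-2/165 - 72738) = 1/(-12001772/165) = -165/12001772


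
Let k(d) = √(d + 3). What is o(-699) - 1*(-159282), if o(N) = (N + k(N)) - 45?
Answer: 158538 + 2*I*√174 ≈ 1.5854e+5 + 26.382*I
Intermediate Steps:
k(d) = √(3 + d)
o(N) = -45 + N + √(3 + N) (o(N) = (N + √(3 + N)) - 45 = -45 + N + √(3 + N))
o(-699) - 1*(-159282) = (-45 - 699 + √(3 - 699)) - 1*(-159282) = (-45 - 699 + √(-696)) + 159282 = (-45 - 699 + 2*I*√174) + 159282 = (-744 + 2*I*√174) + 159282 = 158538 + 2*I*√174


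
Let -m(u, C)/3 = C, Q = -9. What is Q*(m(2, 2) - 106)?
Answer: 1008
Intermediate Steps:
m(u, C) = -3*C
Q*(m(2, 2) - 106) = -9*(-3*2 - 106) = -9*(-6 - 106) = -9*(-112) = 1008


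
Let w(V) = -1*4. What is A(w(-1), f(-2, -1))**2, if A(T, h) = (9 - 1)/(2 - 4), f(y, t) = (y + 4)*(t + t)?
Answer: 16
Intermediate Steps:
f(y, t) = 2*t*(4 + y) (f(y, t) = (4 + y)*(2*t) = 2*t*(4 + y))
w(V) = -4
A(T, h) = -4 (A(T, h) = 8/(-2) = 8*(-1/2) = -4)
A(w(-1), f(-2, -1))**2 = (-4)**2 = 16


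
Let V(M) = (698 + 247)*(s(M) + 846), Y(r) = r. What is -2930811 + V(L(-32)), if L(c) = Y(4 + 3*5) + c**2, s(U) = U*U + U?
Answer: 1026871599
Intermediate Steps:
s(U) = U + U**2 (s(U) = U**2 + U = U + U**2)
L(c) = 19 + c**2 (L(c) = (4 + 3*5) + c**2 = (4 + 15) + c**2 = 19 + c**2)
V(M) = 799470 + 945*M*(1 + M) (V(M) = (698 + 247)*(M*(1 + M) + 846) = 945*(846 + M*(1 + M)) = 799470 + 945*M*(1 + M))
-2930811 + V(L(-32)) = -2930811 + (799470 + 945*(19 + (-32)**2)*(1 + (19 + (-32)**2))) = -2930811 + (799470 + 945*(19 + 1024)*(1 + (19 + 1024))) = -2930811 + (799470 + 945*1043*(1 + 1043)) = -2930811 + (799470 + 945*1043*1044) = -2930811 + (799470 + 1029002940) = -2930811 + 1029802410 = 1026871599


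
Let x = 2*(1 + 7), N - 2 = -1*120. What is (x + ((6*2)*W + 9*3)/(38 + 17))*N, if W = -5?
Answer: -9086/5 ≈ -1817.2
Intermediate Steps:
N = -118 (N = 2 - 1*120 = 2 - 120 = -118)
x = 16 (x = 2*8 = 16)
(x + ((6*2)*W + 9*3)/(38 + 17))*N = (16 + ((6*2)*(-5) + 9*3)/(38 + 17))*(-118) = (16 + (12*(-5) + 27)/55)*(-118) = (16 + (-60 + 27)*(1/55))*(-118) = (16 - 33*1/55)*(-118) = (16 - ⅗)*(-118) = (77/5)*(-118) = -9086/5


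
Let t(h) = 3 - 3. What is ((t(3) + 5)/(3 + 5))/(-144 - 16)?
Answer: -1/256 ≈ -0.0039063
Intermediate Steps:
t(h) = 0
((t(3) + 5)/(3 + 5))/(-144 - 16) = ((0 + 5)/(3 + 5))/(-144 - 16) = (5/8)/(-160) = -1/(32*8) = -1/160*5/8 = -1/256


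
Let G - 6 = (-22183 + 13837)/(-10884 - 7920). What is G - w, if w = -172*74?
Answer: 39909747/3134 ≈ 12734.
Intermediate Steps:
w = -12728
G = 20195/3134 (G = 6 + (-22183 + 13837)/(-10884 - 7920) = 6 - 8346/(-18804) = 6 - 8346*(-1/18804) = 6 + 1391/3134 = 20195/3134 ≈ 6.4438)
G - w = 20195/3134 - 1*(-12728) = 20195/3134 + 12728 = 39909747/3134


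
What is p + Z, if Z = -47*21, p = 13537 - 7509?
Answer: 5041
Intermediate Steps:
p = 6028
Z = -987
p + Z = 6028 - 987 = 5041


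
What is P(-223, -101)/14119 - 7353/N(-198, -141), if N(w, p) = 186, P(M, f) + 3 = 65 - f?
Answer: -34595563/875378 ≈ -39.521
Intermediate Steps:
P(M, f) = 62 - f (P(M, f) = -3 + (65 - f) = 62 - f)
P(-223, -101)/14119 - 7353/N(-198, -141) = (62 - 1*(-101))/14119 - 7353/186 = (62 + 101)*(1/14119) - 7353*1/186 = 163*(1/14119) - 2451/62 = 163/14119 - 2451/62 = -34595563/875378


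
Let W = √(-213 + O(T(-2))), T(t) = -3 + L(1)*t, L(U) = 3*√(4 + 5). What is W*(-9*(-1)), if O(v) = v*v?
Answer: 18*√57 ≈ 135.90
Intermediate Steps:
L(U) = 9 (L(U) = 3*√9 = 3*3 = 9)
T(t) = -3 + 9*t
O(v) = v²
W = 2*√57 (W = √(-213 + (-3 + 9*(-2))²) = √(-213 + (-3 - 18)²) = √(-213 + (-21)²) = √(-213 + 441) = √228 = 2*√57 ≈ 15.100)
W*(-9*(-1)) = (2*√57)*(-9*(-1)) = (2*√57)*9 = 18*√57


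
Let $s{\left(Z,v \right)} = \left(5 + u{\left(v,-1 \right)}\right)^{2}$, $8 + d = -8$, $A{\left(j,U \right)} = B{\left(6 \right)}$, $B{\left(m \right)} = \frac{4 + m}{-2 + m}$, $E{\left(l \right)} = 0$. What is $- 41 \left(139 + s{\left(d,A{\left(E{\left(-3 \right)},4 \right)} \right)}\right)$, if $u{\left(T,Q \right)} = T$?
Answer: $- \frac{32021}{4} \approx -8005.3$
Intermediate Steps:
$B{\left(m \right)} = \frac{4 + m}{-2 + m}$
$A{\left(j,U \right)} = \frac{5}{2}$ ($A{\left(j,U \right)} = \frac{4 + 6}{-2 + 6} = \frac{1}{4} \cdot 10 = \frac{5}{2}$)
$d = -16$ ($d = -8 - 8 = -16$)
$s{\left(Z,v \right)} = \left(5 + v\right)^{2}$
$- 41 \left(139 + s{\left(d,A{\left(E{\left(-3 \right)},4 \right)} \right)}\right) = - 41 \left(139 + \left(5 + \frac{5}{2}\right)^{2}\right) = - 41 \left(139 + \left(\frac{15}{2}\right)^{2}\right) = - 41 \left(139 + \frac{225}{4}\right) = \left(-41\right) \frac{781}{4} = - \frac{32021}{4}$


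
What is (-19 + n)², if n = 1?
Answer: 324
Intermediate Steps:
(-19 + n)² = (-19 + 1)² = (-18)² = 324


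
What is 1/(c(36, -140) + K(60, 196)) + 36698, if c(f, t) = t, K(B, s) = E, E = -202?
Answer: 12550715/342 ≈ 36698.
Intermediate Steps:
K(B, s) = -202
1/(c(36, -140) + K(60, 196)) + 36698 = 1/(-140 - 202) + 36698 = 1/(-342) + 36698 = -1/342 + 36698 = 12550715/342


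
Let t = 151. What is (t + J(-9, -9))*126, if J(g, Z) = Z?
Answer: 17892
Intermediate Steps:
(t + J(-9, -9))*126 = (151 - 9)*126 = 142*126 = 17892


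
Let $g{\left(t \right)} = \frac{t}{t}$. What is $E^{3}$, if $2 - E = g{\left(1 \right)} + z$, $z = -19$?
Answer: $8000$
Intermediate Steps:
$g{\left(t \right)} = 1$
$E = 20$ ($E = 2 - \left(1 - 19\right) = 2 - -18 = 2 + 18 = 20$)
$E^{3} = 20^{3} = 8000$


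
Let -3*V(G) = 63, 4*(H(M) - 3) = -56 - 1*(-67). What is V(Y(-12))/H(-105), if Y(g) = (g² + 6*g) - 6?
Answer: -84/23 ≈ -3.6522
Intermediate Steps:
H(M) = 23/4 (H(M) = 3 + (-56 - 1*(-67))/4 = 3 + (-56 + 67)/4 = 3 + (¼)*11 = 3 + 11/4 = 23/4)
Y(g) = -6 + g² + 6*g
V(G) = -21 (V(G) = -⅓*63 = -21)
V(Y(-12))/H(-105) = -21/23/4 = -21*4/23 = -84/23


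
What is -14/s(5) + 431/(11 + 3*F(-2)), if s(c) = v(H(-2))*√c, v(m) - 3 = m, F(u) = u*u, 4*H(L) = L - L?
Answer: 431/23 - 14*√5/15 ≈ 16.652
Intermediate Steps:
H(L) = 0 (H(L) = (L - L)/4 = (¼)*0 = 0)
F(u) = u²
v(m) = 3 + m
s(c) = 3*√c (s(c) = (3 + 0)*√c = 3*√c)
-14/s(5) + 431/(11 + 3*F(-2)) = -14*√5/15 + 431/(11 + 3*(-2)²) = -14*√5/15 + 431/(11 + 3*4) = -14*√5/15 + 431/(11 + 12) = -14*√5/15 + 431/23 = 431/23 - 14*√5/15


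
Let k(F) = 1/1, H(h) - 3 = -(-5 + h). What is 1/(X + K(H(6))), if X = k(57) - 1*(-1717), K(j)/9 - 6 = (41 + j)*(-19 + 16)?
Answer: 1/611 ≈ 0.0016367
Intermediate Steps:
H(h) = 8 - h (H(h) = 3 - (-5 + h) = 3 + (5 - h) = 8 - h)
k(F) = 1
K(j) = -1053 - 27*j (K(j) = 54 + 9*((41 + j)*(-19 + 16)) = 54 + 9*((41 + j)*(-3)) = 54 + 9*(-123 - 3*j) = 54 + (-1107 - 27*j) = -1053 - 27*j)
X = 1718 (X = 1 - 1*(-1717) = 1 + 1717 = 1718)
1/(X + K(H(6))) = 1/(1718 + (-1053 - 27*(8 - 1*6))) = 1/(1718 + (-1053 - 27*(8 - 6))) = 1/(1718 + (-1053 - 27*2)) = 1/(1718 + (-1053 - 54)) = 1/(1718 - 1107) = 1/611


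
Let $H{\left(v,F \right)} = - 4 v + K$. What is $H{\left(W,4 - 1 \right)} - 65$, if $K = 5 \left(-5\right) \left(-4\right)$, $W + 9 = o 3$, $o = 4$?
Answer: $23$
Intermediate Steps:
$W = 3$ ($W = -9 + 4 \cdot 3 = -9 + 12 = 3$)
$K = 100$ ($K = \left(-25\right) \left(-4\right) = 100$)
$H{\left(v,F \right)} = 100 - 4 v$ ($H{\left(v,F \right)} = - 4 v + 100 = 100 - 4 v$)
$H{\left(W,4 - 1 \right)} - 65 = \left(100 - 12\right) - 65 = 88 - 65 = 23$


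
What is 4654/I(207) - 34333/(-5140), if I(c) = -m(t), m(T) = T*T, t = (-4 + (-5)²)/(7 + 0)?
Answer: -23612563/46260 ≈ -510.43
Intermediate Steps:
t = 3 (t = (-4 + 25)/7 = 21*(⅐) = 3)
m(T) = T²
I(c) = -9 (I(c) = -1*3² = -1*9 = -9)
4654/I(207) - 34333/(-5140) = 4654/(-9) - 34333/(-5140) = 4654*(-⅑) - 34333*(-1/5140) = -4654/9 + 34333/5140 = -23612563/46260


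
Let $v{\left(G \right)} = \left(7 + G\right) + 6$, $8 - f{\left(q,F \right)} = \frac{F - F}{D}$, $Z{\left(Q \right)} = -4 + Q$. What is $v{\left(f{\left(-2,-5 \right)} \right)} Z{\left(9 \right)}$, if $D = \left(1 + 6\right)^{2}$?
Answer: $105$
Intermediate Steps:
$D = 49$ ($D = 7^{2} = 49$)
$f{\left(q,F \right)} = 8$ ($f{\left(q,F \right)} = 8 - \frac{F - F}{49} = 8 - 0 \cdot \frac{1}{49} = 8 - 0 = 8 + 0 = 8$)
$v{\left(G \right)} = 13 + G$
$v{\left(f{\left(-2,-5 \right)} \right)} Z{\left(9 \right)} = \left(13 + 8\right) \left(-4 + 9\right) = 21 \cdot 5 = 105$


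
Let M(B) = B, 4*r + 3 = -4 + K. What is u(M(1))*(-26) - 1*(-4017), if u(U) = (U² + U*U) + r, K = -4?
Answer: 8073/2 ≈ 4036.5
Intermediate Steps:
r = -11/4 (r = -¾ + (-4 - 4)/4 = -¾ + (¼)*(-8) = -¾ - 2 = -11/4 ≈ -2.7500)
u(U) = -11/4 + 2*U² (u(U) = (U² + U*U) - 11/4 = (U² + U²) - 11/4 = 2*U² - 11/4 = -11/4 + 2*U²)
u(M(1))*(-26) - 1*(-4017) = (-11/4 + 2*1²)*(-26) - 1*(-4017) = (-11/4 + 2*1)*(-26) + 4017 = (-11/4 + 2)*(-26) + 4017 = -¾*(-26) + 4017 = 39/2 + 4017 = 8073/2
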